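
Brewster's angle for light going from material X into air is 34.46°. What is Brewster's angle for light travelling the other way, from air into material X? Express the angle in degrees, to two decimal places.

θ_B' ≈ 55.54°

Reversing the direction swaps n₁ and n₂, so tan θ_B' = 1/tan θ_B and θ_B' = 90° − θ_B.
Hence θ_B' = 90° − 34.46° = 55.54°.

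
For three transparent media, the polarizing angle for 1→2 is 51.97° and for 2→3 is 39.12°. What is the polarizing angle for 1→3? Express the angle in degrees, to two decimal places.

θ_B ≈ 46.12°

Each Brewster angle gives a ratio: n₂/n₁ = tan 51.97° = 1.2786, n₃/n₂ = tan 39.12° = 0.8133.
Multiplying, n₃/n₁ = 1.2786 × 0.8133 = 1.0398, and θ_B(1→3) = arctan 1.0398 = 46.12°.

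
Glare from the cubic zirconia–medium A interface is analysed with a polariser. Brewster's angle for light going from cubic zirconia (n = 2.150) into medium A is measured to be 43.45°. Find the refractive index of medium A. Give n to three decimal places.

Brewster's law: tan θ_B = n₂/n₁ (light incident in cubic zirconia, refracted into medium A).
n₂ = n₁ tan θ_B = 2.150 × tan 43.45° = 2.037.

n ≈ 2.037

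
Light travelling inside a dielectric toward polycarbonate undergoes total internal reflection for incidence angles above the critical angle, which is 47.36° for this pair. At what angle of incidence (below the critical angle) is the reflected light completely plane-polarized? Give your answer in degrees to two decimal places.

θ_B ≈ 36.34°

n₂/n₁ = sin θ_c = sin 47.36° = 0.7356.
tan θ_B equals the same ratio, so θ_B = arctan(0.7356) = 36.34°.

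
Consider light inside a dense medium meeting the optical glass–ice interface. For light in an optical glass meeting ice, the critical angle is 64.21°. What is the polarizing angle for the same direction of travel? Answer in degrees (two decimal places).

θ_B ≈ 42.00°

sin θ_c = n₂/n₁, so n₂/n₁ = sin 64.21° = 0.9004.
Brewster: tan θ_B = n₂/n₁ = 0.9004.
θ_B = arctan(0.9004) = 42.00°.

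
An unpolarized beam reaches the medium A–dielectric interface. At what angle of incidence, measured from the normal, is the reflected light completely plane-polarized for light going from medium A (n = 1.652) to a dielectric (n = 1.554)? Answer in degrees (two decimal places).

θ_B ≈ 43.25°

At Brewster's angle the reflected and refracted rays are perpendicular, which with Snell's law gives tan θ_B = n₂/n₁.
Brewster's condition: tan θ_B = n₂/n₁ = 1.554/1.652 = 0.9407.
θ_B = arctan(0.9407) = 43.25°.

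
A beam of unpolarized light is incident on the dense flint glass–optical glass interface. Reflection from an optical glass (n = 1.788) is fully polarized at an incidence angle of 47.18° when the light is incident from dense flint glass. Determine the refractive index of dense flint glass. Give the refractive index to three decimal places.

n ≈ 1.657

Brewster's law: tan θ_B = n₂/n₁ (light incident in dense flint glass, refracted into an optical glass).
n₁ = n₂ / tan θ_B = 1.788 / tan 47.18° = 1.657.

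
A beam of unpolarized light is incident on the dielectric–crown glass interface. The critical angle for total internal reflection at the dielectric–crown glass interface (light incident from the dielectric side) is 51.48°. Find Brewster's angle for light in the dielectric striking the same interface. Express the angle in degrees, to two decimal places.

At the critical angle sin θ_c = n₂/n₁, giving n₂/n₁ = sin 51.48° = 0.7824.
Then tan θ_B = n₂/n₁ = 0.7824, so θ_B = arctan 0.7824 = 38.04°.

θ_B ≈ 38.04°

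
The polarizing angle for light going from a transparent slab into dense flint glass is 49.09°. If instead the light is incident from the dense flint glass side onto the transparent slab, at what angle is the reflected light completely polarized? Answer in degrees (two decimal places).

θ_B' ≈ 40.91°

The two Brewster angles are complementary: θ_B' = 90° − θ_B = 90° − 49.09° = 40.91°.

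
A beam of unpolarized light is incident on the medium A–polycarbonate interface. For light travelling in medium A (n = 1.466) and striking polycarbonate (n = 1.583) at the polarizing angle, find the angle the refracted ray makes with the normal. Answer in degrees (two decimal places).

θ_t ≈ 42.80°

First find Brewster's angle: tan θ_B = 1.583/1.466 = 1.0798, giving θ_B = 47.20°.
At Brewster's angle the reflected and refracted rays are perpendicular, so θ_t = 90° − θ_B = 90° − 47.20° = 42.80°.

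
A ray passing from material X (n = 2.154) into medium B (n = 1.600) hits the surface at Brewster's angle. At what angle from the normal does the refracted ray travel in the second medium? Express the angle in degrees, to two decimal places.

tan θ_B = n₂/n₁ = 1.600/2.154 = 0.7428, so θ_B = 36.61°.
The refracted ray is perpendicular to the reflected ray, so θ_t = 90° − θ_B = 53.39°.

θ_t ≈ 53.39°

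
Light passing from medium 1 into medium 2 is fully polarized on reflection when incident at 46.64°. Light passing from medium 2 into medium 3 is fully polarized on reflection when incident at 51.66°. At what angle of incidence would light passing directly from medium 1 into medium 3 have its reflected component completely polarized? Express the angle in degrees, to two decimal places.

n₂/n₁ = tan 46.64° = 1.0590 and n₃/n₂ = tan 51.66° = 1.2644.
Multiplying, n₃/n₁ = 1.0590 × 1.2644 = 1.3389, and θ_B(1→3) = arctan 1.3389 = 53.25°.

θ_B ≈ 53.25°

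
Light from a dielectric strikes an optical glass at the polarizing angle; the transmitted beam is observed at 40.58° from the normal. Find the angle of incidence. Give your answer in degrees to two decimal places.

Brewster's condition makes the reflected and refracted beams perpendicular: θ_B + θ_t = 90°.
θ_B = 90° − 40.58° = 49.42°.

θ_B ≈ 49.42°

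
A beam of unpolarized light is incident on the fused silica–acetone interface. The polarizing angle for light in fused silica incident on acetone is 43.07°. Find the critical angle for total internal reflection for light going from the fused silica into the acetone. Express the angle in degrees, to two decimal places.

θ_c ≈ 69.20°

n₂/n₁ = tan 43.07° = 0.9348; the critical angle satisfies sin θ_c = n₂/n₁.
θ_c = arcsin(0.9348) = 69.20°.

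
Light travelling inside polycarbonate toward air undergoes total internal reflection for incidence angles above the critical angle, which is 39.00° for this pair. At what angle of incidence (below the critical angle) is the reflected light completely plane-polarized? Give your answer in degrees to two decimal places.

At the critical angle sin θ_c = n₂/n₁, giving n₂/n₁ = sin 39.00° = 0.6293.
Then tan θ_B = n₂/n₁ = 0.6293, so θ_B = arctan 0.6293 = 32.18°.

θ_B ≈ 32.18°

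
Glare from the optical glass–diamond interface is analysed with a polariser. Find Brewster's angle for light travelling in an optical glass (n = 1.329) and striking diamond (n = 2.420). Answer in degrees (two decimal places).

θ_B ≈ 61.23°

At Brewster's angle the reflected and refracted rays are perpendicular, which with Snell's law gives tan θ_B = n₂/n₁.
Here n₂/n₁ = 2.420/1.329 = 1.8209, and Brewster's law gives tan θ_B = n₂/n₁.
So θ_B = arctan 1.8209 = 61.23°.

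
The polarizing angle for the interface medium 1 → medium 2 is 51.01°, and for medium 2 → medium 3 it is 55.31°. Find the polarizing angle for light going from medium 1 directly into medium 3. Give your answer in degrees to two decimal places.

Each Brewster angle gives a ratio: n₂/n₁ = tan 51.01° = 1.2353, n₃/n₂ = tan 55.31° = 1.4447.
n₃/n₁ = 1.7847. Then tan θ_B(1→3) = n₃/n₁, so θ_B(1→3) = arctan(1.7847) = 60.74°.

θ_B ≈ 60.74°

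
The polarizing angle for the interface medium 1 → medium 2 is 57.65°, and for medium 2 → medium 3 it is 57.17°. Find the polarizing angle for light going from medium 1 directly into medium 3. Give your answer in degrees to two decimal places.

θ_B ≈ 67.77°

tan θ_B(1→2) = n₂/n₁ = tan 57.65° = 1.5788.
tan θ_B(2→3) = n₃/n₂ = tan 57.17° = 1.5499.
So n₃/n₁ = (n₂/n₁)(n₃/n₂) = 1.5788 × 1.5499 = 2.4470.
θ_B(1→3) = arctan(2.4470) = 67.77°.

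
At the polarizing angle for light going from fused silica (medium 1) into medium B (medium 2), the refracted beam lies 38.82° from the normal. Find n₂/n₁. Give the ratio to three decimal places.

n₂/n₁ ≈ 1.243

At Brewster incidence θ_B = 90° − θ_t = 90° − 38.82° = 51.18°.
Then n₂/n₁ = tan θ_B = tan 51.18° = 1.243.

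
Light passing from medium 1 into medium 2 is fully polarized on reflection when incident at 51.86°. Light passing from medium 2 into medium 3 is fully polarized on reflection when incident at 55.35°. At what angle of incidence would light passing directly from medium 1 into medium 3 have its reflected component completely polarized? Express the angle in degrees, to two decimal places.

θ_B ≈ 61.51°

tan θ_B(1→2) = n₂/n₁ = tan 51.86° = 1.2735.
tan θ_B(2→3) = n₃/n₂ = tan 55.35° = 1.4469.
n₃/n₁ = 1.8426. Then tan θ_B(1→3) = n₃/n₁, so θ_B(1→3) = arctan(1.8426) = 61.51°.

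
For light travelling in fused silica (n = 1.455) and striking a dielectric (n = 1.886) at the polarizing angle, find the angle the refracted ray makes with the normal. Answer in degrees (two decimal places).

θ_t ≈ 37.65°

First find Brewster's angle: tan θ_B = 1.886/1.455 = 1.2962, giving θ_B = 52.35°.
The refracted ray is perpendicular to the reflected ray, so θ_t = 90° − θ_B = 37.65°.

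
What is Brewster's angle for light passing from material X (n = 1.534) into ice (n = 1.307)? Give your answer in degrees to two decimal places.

θ_B ≈ 40.43°

The reflected p-component vanishes when tan θ_B = n₂/n₁.
Brewster's condition: tan θ_B = n₂/n₁ = 1.307/1.534 = 0.8520. Taking the arctangent, θ_B = 40.43°.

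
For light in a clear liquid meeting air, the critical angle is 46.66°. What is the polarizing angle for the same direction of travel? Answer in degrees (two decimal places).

sin θ_c = n₂/n₁, so n₂/n₁ = sin 46.66° = 0.7273.
Brewster: tan θ_B = n₂/n₁ = 0.7273.
θ_B = arctan(0.7273) = 36.03°.

θ_B ≈ 36.03°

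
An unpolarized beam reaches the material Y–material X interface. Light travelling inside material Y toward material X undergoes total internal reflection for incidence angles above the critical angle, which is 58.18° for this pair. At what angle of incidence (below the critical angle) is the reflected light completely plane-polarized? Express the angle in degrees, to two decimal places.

θ_B ≈ 40.35°

sin θ_c = n₂/n₁, so n₂/n₁ = sin 58.18° = 0.8497.
Brewster: tan θ_B = n₂/n₁ = 0.8497.
θ_B = arctan(0.8497) = 40.35°.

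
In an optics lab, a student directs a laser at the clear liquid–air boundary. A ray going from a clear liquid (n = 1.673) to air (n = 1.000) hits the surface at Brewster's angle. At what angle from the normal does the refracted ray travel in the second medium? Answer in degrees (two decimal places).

θ_t ≈ 59.13°

θ_B = arctan(n₂/n₁) = arctan(1.000/1.673) = 30.87°.
Since θ_B + θ_t = 90° at Brewster incidence, θ_t = 90° − 30.87° = 59.13°.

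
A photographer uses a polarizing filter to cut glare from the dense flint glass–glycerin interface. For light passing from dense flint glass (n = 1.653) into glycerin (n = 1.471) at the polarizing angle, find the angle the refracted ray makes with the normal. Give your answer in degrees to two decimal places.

θ_t ≈ 48.33°

First find Brewster's angle: tan θ_B = 1.471/1.653 = 0.8899, giving θ_B = 41.67°.
Since θ_B + θ_t = 90° at Brewster incidence, θ_t = 90° − 41.67° = 48.33°.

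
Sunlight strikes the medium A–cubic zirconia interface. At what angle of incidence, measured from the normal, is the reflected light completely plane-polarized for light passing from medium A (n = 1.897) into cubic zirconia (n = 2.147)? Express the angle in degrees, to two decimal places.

The reflected p-component vanishes when tan θ_B = n₂/n₁.
tan θ_B = n₂/n₁ = 2.147/1.897 = 1.1318.
θ_B = arctan(1.1318) = 48.54°.

θ_B ≈ 48.54°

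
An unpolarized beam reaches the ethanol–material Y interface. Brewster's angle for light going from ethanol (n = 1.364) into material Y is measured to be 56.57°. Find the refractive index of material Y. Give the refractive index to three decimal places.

n ≈ 2.066

Full polarization of the reflected beam means tan θ_B = n₂/n₁, where n₁ is the incident medium (ethanol).
n₂ = n₁ tan θ_B = 1.364 × tan 56.57° = 2.066.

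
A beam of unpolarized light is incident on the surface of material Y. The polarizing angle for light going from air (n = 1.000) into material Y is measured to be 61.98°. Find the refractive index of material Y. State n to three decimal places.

At the polarizing angle, tan θ_B = n₂/n₁ with n₁ on the incident side (air) and n₂ on the transmitted side (material Y).
n₂ = n₁ tan θ_B = 1.000 × tan 61.98° = 1.879.

n ≈ 1.879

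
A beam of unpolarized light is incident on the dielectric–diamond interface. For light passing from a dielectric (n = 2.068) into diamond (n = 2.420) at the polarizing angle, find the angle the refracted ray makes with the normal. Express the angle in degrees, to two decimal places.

θ_t ≈ 40.52°

θ_B = arctan(n₂/n₁) = arctan(2.420/2.068) = 49.48°.
The refracted ray is perpendicular to the reflected ray, so θ_t = 90° − θ_B = 40.52°.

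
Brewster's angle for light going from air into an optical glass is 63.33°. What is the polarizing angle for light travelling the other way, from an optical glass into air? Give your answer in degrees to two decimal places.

tan θ_B' = n₁/n₂ = 1/tan θ_B, so θ_B' = 90° − θ_B.
θ_B' = 90° − 63.33° = 26.67°.

θ_B' ≈ 26.67°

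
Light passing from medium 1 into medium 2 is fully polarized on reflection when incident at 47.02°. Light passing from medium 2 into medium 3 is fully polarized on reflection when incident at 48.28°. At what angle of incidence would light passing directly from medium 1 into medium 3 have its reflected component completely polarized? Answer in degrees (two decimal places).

n₂/n₁ = tan 47.02° = 1.0731 and n₃/n₂ = tan 48.28° = 1.1216.
So n₃/n₁ = (n₂/n₁)(n₃/n₂) = 1.0731 × 1.1216 = 1.2036.
θ_B(1→3) = arctan(1.2036) = 50.28°.

θ_B ≈ 50.28°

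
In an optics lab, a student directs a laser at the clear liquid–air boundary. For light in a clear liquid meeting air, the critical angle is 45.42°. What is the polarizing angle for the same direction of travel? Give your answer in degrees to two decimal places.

At the critical angle sin θ_c = n₂/n₁, giving n₂/n₁ = sin 45.42° = 0.7123.
Then tan θ_B = n₂/n₁ = 0.7123, so θ_B = arctan 0.7123 = 35.46°.

θ_B ≈ 35.46°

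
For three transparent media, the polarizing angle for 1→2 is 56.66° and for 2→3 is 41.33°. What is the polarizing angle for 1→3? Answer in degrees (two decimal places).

θ_B ≈ 53.20°

Each Brewster angle gives a ratio: n₂/n₁ = tan 56.66° = 1.5200, n₃/n₂ = tan 41.33° = 0.8794.
Multiplying, n₃/n₁ = 1.5200 × 0.8794 = 1.3368, and θ_B(1→3) = arctan 1.3368 = 53.20°.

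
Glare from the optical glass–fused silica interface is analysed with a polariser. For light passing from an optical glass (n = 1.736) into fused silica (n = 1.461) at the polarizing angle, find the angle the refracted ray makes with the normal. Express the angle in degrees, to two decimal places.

θ_B = arctan(n₂/n₁) = arctan(1.461/1.736) = 40.08°.
At Brewster's angle the reflected and refracted rays are perpendicular, so θ_t = 90° − θ_B = 90° − 40.08° = 49.92°.

θ_t ≈ 49.92°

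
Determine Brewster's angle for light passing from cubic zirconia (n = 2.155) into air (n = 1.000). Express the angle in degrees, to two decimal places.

The reflected p-component vanishes when tan θ_B = n₂/n₁.
tan θ_B = n₂/n₁ = 1.000/2.155 = 0.4640.
So θ_B = arctan 0.4640 = 24.89°.

θ_B ≈ 24.89°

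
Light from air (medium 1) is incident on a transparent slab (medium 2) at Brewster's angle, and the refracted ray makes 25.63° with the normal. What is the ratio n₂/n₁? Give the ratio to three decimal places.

At Brewster incidence θ_B = 90° − θ_t = 90° − 25.63° = 64.37°.
Then n₂/n₁ = tan θ_B = tan 64.37° = 2.084.

n₂/n₁ ≈ 2.084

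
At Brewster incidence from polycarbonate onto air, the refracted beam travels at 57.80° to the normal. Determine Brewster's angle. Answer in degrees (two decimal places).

Brewster's condition makes the reflected and refracted beams perpendicular: θ_B + θ_t = 90°.
So θ_B = 90° − θ_t = 90° − 57.80° = 32.20°.

θ_B ≈ 32.20°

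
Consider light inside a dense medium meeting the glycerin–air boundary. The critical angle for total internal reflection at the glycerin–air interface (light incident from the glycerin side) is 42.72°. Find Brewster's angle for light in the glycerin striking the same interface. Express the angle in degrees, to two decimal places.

θ_B ≈ 34.15°

n₂/n₁ = sin θ_c = sin 42.72° = 0.6784.
tan θ_B equals the same ratio, so θ_B = arctan(0.6784) = 34.15°.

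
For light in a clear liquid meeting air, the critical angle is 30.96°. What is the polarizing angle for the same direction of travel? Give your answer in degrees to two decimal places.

θ_B ≈ 27.22°

At the critical angle sin θ_c = n₂/n₁, giving n₂/n₁ = sin 30.96° = 0.5144.
Then tan θ_B = n₂/n₁ = 0.5144, so θ_B = arctan 0.5144 = 27.22°.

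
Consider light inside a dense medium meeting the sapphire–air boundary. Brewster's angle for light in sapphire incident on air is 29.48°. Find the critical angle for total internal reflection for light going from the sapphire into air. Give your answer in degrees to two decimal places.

n₂/n₁ = tan 29.48° = 0.5653; the critical angle satisfies sin θ_c = n₂/n₁.
θ_c = arcsin(0.5653) = 34.42°.

θ_c ≈ 34.42°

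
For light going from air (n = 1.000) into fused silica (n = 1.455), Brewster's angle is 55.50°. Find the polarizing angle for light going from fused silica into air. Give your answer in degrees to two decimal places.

θ_B' ≈ 34.50°

tan θ_B' = n₁/n₂ = 1/tan θ_B, so θ_B' = 90° − θ_B.
θ_B' = 90° − 55.50° = 34.50°.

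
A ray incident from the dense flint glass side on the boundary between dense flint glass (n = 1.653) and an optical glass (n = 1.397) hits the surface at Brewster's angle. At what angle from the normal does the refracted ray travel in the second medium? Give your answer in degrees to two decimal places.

tan θ_B = n₂/n₁ = 1.397/1.653 = 0.8451, so θ_B = 40.20°.
The refracted ray is perpendicular to the reflected ray, so θ_t = 90° − θ_B = 49.80°.

θ_t ≈ 49.80°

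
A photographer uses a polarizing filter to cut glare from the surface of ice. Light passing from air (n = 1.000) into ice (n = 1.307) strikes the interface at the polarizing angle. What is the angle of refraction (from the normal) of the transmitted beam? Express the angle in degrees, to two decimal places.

θ_B = arctan(n₂/n₁) = arctan(1.307/1.000) = 52.58°.
At Brewster's angle the reflected and refracted rays are perpendicular, so θ_t = 90° − θ_B = 90° − 52.58° = 37.42°.

θ_t ≈ 37.42°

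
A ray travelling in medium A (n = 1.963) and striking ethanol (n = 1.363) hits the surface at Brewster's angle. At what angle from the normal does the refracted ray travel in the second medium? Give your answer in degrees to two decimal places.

θ_t ≈ 55.23°

First find Brewster's angle: tan θ_B = 1.363/1.963 = 0.6943, giving θ_B = 34.77°.
At Brewster's angle the reflected and refracted rays are perpendicular, so θ_t = 90° − θ_B = 90° − 34.77° = 55.23°.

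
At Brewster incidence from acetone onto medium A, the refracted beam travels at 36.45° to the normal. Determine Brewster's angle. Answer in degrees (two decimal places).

θ_B ≈ 53.55°

Since the reflected and refracted rays are at right angles at the polarizing angle, θ_B + θ_t = 90°.
So θ_B = 90° − θ_t = 90° − 36.45° = 53.55°.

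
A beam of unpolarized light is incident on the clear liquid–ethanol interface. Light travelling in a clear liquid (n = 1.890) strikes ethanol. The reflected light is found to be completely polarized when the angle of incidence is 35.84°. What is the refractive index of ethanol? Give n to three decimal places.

Brewster's law: tan θ_B = n₂/n₁ (light incident in a clear liquid, refracted into ethanol).
n₂ = n₁ tan θ_B = 1.890 × tan 35.84° = 1.365.

n ≈ 1.365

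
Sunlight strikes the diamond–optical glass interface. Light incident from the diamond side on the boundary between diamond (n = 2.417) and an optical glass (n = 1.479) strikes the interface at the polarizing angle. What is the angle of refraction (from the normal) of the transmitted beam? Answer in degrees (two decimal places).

θ_t ≈ 58.54°

θ_B = arctan(n₂/n₁) = arctan(1.479/2.417) = 31.46°.
The refracted ray is perpendicular to the reflected ray, so θ_t = 90° − θ_B = 58.54°.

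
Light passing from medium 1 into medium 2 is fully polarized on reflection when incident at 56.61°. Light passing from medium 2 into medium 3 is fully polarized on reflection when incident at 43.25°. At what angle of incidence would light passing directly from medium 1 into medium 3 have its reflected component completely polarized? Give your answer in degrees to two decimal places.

Each Brewster angle gives a ratio: n₂/n₁ = tan 56.61° = 1.5172, n₃/n₂ = tan 43.25° = 0.9407.
So n₃/n₁ = (n₂/n₁)(n₃/n₂) = 1.5172 × 0.9407 = 1.4272.
θ_B(1→3) = arctan(1.4272) = 54.98°.

θ_B ≈ 54.98°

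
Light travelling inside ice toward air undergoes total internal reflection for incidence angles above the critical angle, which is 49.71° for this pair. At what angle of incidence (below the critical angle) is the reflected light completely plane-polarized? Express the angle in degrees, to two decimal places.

sin θ_c = n₂/n₁, so n₂/n₁ = sin 49.71° = 0.7628.
Brewster: tan θ_B = n₂/n₁ = 0.7628.
θ_B = arctan(0.7628) = 37.34°.

θ_B ≈ 37.34°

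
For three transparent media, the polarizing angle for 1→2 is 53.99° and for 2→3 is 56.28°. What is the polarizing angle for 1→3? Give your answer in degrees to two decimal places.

θ_B ≈ 64.12°

tan θ_B(1→2) = n₂/n₁ = tan 53.99° = 1.3759.
tan θ_B(2→3) = n₃/n₂ = tan 56.28° = 1.4983.
Multiplying, n₃/n₁ = 1.3759 × 1.4983 = 2.0615, and θ_B(1→3) = arctan 2.0615 = 64.12°.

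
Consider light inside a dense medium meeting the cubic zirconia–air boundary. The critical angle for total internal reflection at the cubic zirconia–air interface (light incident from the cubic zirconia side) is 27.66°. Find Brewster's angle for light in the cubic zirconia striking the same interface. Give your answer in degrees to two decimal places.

At the critical angle sin θ_c = n₂/n₁, giving n₂/n₁ = sin 27.66° = 0.4642.
Then tan θ_B = n₂/n₁ = 0.4642, so θ_B = arctan 0.4642 = 24.90°.

θ_B ≈ 24.90°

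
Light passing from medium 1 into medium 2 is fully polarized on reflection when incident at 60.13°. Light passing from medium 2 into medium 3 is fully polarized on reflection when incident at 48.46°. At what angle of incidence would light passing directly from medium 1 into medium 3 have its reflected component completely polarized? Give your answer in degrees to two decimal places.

θ_B ≈ 63.03°

Each Brewster angle gives a ratio: n₂/n₁ = tan 60.13° = 1.7412, n₃/n₂ = tan 48.46° = 1.1287.
So n₃/n₁ = (n₂/n₁)(n₃/n₂) = 1.7412 × 1.1287 = 1.9653.
θ_B(1→3) = arctan(1.9653) = 63.03°.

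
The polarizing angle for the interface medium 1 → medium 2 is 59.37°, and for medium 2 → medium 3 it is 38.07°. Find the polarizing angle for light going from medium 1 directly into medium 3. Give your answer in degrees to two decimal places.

Each Brewster angle gives a ratio: n₂/n₁ = tan 59.37° = 1.6889, n₃/n₂ = tan 38.07° = 0.7833.
Multiplying, n₃/n₁ = 1.6889 × 0.7833 = 1.3228, and θ_B(1→3) = arctan 1.3228 = 52.91°.

θ_B ≈ 52.91°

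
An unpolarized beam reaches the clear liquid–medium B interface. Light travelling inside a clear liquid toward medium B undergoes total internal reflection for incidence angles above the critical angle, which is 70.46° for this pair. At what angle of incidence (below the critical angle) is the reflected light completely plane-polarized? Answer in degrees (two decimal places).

θ_B ≈ 43.30°

At the critical angle sin θ_c = n₂/n₁, giving n₂/n₁ = sin 70.46° = 0.9424.
Then tan θ_B = n₂/n₁ = 0.9424, so θ_B = arctan 0.9424 = 43.30°.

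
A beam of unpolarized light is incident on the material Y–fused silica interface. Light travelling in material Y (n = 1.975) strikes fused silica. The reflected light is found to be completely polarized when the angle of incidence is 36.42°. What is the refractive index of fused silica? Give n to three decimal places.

Full polarization of the reflected beam means tan θ_B = n₂/n₁, where n₁ is the incident medium (material Y).
n₂ = n₁ tan θ_B = 1.975 × tan 36.42° = 1.457.

n ≈ 1.457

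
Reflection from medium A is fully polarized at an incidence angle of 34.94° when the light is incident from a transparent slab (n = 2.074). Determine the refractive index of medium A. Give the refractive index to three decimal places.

n ≈ 1.449

Brewster's law: tan θ_B = n₂/n₁ (light incident in a transparent slab, refracted into medium A).
n₂ = n₁ tan θ_B = 2.074 × tan 34.94° = 1.449.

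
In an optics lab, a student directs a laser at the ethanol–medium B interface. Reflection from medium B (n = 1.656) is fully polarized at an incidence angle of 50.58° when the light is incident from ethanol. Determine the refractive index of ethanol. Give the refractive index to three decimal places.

n ≈ 1.361

At the polarizing angle, tan θ_B = n₂/n₁ with n₁ on the incident side (ethanol) and n₂ on the transmitted side (medium B).
n₁ = n₂ / tan θ_B = 1.656 / tan 50.58° = 1.361.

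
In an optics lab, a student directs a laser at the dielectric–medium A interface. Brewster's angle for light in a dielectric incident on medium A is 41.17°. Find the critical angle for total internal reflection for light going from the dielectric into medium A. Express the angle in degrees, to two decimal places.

n₂/n₁ = tan 41.17° = 0.8745; the critical angle satisfies sin θ_c = n₂/n₁.
θ_c = arcsin(0.8745) = 60.99°.

θ_c ≈ 60.99°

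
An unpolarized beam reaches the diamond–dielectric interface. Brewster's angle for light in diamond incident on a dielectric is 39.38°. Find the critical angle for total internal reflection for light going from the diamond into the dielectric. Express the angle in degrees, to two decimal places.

θ_c ≈ 55.17°

tan θ_B = n₂/n₁ = tan 39.38° = 0.8208.
Total internal reflection: sin θ_c = n₂/n₁ = 0.8208.
θ_c = arcsin(0.8208) = 55.17°.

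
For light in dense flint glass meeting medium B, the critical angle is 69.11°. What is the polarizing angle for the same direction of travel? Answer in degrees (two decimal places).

θ_B ≈ 43.05°

At the critical angle sin θ_c = n₂/n₁, giving n₂/n₁ = sin 69.11° = 0.9343.
Then tan θ_B = n₂/n₁ = 0.9343, so θ_B = arctan 0.9343 = 43.05°.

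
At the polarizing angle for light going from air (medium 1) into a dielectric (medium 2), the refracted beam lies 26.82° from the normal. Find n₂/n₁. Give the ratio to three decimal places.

θ_B + θ_t = 90°, so θ_B = 90° − 26.82° = 63.18°.
tan θ_B = n₂/n₁, so n₂/n₁ = tan 63.18° = 1.978.

n₂/n₁ ≈ 1.978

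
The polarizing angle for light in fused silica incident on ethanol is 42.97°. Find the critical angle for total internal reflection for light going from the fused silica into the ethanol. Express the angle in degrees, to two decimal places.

n₂/n₁ = tan 42.97° = 0.9315; the critical angle satisfies sin θ_c = n₂/n₁.
θ_c = arcsin(0.9315) = 68.68°.

θ_c ≈ 68.68°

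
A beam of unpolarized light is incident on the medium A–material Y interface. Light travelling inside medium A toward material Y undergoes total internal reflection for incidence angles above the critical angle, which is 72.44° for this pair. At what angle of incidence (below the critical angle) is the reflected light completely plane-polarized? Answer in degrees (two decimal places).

θ_B ≈ 43.63°

sin θ_c = n₂/n₁, so n₂/n₁ = sin 72.44° = 0.9534.
Brewster: tan θ_B = n₂/n₁ = 0.9534.
θ_B = arctan(0.9534) = 43.63°.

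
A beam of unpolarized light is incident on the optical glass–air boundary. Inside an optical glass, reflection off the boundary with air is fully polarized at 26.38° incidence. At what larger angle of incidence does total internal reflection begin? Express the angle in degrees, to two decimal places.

θ_c ≈ 29.73°

tan θ_B = n₂/n₁ = tan 26.38° = 0.4960.
Total internal reflection: sin θ_c = n₂/n₁ = 0.4960.
θ_c = arcsin(0.4960) = 29.73°.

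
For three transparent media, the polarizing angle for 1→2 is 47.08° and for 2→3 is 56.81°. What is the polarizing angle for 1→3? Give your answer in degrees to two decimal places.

θ_B ≈ 58.69°

Each Brewster angle gives a ratio: n₂/n₁ = tan 47.08° = 1.0754, n₃/n₂ = tan 56.81° = 1.5287.
Multiplying, n₃/n₁ = 1.0754 × 1.5287 = 1.6440, and θ_B(1→3) = arctan 1.6440 = 58.69°.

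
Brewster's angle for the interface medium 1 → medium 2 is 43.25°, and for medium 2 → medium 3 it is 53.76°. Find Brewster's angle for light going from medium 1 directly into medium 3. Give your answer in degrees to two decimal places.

Each Brewster angle gives a ratio: n₂/n₁ = tan 43.25° = 0.9407, n₃/n₂ = tan 53.76° = 1.3643.
Multiplying, n₃/n₁ = 0.9407 × 1.3643 = 1.2834, and θ_B(1→3) = arctan 1.2834 = 52.08°.

θ_B ≈ 52.08°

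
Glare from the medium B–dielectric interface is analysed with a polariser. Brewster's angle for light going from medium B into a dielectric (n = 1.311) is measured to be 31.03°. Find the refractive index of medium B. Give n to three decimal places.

n ≈ 2.179

Full polarization of the reflected beam means tan θ_B = n₂/n₁, where n₁ is the incident medium (medium B).
n₁ = n₂ / tan θ_B = 1.311 / tan 31.03° = 2.179.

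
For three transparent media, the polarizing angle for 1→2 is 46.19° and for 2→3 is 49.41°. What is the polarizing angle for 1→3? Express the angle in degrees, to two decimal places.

θ_B ≈ 50.58°

Each Brewster angle gives a ratio: n₂/n₁ = tan 46.19° = 1.0424, n₃/n₂ = tan 49.41° = 1.1671.
n₃/n₁ = 1.2166. Then tan θ_B(1→3) = n₃/n₁, so θ_B(1→3) = arctan(1.2166) = 50.58°.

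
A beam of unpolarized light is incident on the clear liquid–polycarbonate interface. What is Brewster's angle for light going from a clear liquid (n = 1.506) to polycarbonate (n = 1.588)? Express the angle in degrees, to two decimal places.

θ_B ≈ 46.52°

Here n₂/n₁ = 1.588/1.506 = 1.0544, and Brewster's law gives tan θ_B = n₂/n₁.
θ_B = arctan(1.0544) = 46.52°.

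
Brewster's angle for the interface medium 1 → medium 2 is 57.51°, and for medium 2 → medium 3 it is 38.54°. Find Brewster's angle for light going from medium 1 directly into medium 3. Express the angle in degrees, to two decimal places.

Each Brewster angle gives a ratio: n₂/n₁ = tan 57.51° = 1.5703, n₃/n₂ = tan 38.54° = 0.7966.
So n₃/n₁ = (n₂/n₁)(n₃/n₂) = 1.5703 × 0.7966 = 1.2509.
θ_B(1→3) = arctan(1.2509) = 51.36°.

θ_B ≈ 51.36°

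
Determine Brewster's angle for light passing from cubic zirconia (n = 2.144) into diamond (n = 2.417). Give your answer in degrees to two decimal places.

tan θ_B = n₂/n₁ = 2.417/2.144 = 1.1273.
So θ_B = arctan 1.1273 = 48.43°.

θ_B ≈ 48.43°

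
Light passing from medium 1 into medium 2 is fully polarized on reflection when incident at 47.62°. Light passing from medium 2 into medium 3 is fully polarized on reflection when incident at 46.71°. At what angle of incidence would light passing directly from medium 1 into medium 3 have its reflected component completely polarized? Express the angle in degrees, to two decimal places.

Each Brewster angle gives a ratio: n₂/n₁ = tan 47.62° = 1.0959, n₃/n₂ = tan 46.71° = 1.0615.
Multiplying, n₃/n₁ = 1.0959 × 1.0615 = 1.1634, and θ_B(1→3) = arctan 1.1634 = 49.32°.

θ_B ≈ 49.32°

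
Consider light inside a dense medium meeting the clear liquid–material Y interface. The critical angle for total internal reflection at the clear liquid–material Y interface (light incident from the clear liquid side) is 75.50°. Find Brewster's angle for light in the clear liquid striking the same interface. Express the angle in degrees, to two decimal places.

θ_B ≈ 44.07°

At the critical angle sin θ_c = n₂/n₁, giving n₂/n₁ = sin 75.50° = 0.9681.
Then tan θ_B = n₂/n₁ = 0.9681, so θ_B = arctan 0.9681 = 44.07°.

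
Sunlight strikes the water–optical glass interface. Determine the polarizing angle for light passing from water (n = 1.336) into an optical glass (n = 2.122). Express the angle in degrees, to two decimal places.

θ_B ≈ 57.81°

Here n₂/n₁ = 2.122/1.336 = 1.5883, and Brewster's law gives tan θ_B = n₂/n₁.
θ_B = arctan(1.5883) = 57.81°.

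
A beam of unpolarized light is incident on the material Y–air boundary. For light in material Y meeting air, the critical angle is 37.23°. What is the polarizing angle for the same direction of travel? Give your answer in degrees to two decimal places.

θ_B ≈ 31.17°

sin θ_c = n₂/n₁, so n₂/n₁ = sin 37.23° = 0.6050.
Brewster: tan θ_B = n₂/n₁ = 0.6050.
θ_B = arctan(0.6050) = 31.17°.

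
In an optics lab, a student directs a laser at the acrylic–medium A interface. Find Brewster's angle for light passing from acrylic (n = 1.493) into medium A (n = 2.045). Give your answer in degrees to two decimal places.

Here n₂/n₁ = 2.045/1.493 = 1.3697, and Brewster's law gives tan θ_B = n₂/n₁.
θ_B = arctan(1.3697) = 53.87°.

θ_B ≈ 53.87°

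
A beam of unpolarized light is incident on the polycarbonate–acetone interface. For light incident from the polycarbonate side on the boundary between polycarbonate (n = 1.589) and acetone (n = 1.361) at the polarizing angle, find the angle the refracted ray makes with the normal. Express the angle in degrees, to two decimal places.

θ_t ≈ 49.42°

First find Brewster's angle: tan θ_B = 1.361/1.589 = 0.8565, giving θ_B = 40.58°.
The refracted ray is perpendicular to the reflected ray, so θ_t = 90° − θ_B = 49.42°.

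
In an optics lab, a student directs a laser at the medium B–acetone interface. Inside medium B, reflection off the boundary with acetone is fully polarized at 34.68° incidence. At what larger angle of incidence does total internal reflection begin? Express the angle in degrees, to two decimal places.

θ_c ≈ 43.78°

n₂/n₁ = tan 34.68° = 0.6919; the critical angle satisfies sin θ_c = n₂/n₁.
θ_c = arcsin(0.6919) = 43.78°.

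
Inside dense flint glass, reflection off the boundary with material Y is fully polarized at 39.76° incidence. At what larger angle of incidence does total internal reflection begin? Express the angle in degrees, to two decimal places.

n₂/n₁ = tan 39.76° = 0.8320; the critical angle satisfies sin θ_c = n₂/n₁.
θ_c = arcsin(0.8320) = 56.30°.

θ_c ≈ 56.30°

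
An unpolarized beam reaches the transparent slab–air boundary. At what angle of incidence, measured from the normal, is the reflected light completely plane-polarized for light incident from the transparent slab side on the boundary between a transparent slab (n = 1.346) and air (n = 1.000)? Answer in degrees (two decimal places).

θ_B ≈ 36.61°

At Brewster's angle the reflected and refracted rays are perpendicular, which with Snell's law gives tan θ_B = n₂/n₁.
Brewster's condition: tan θ_B = n₂/n₁ = 1.000/1.346 = 0.7429.
θ_B = arctan(0.7429) = 36.61°.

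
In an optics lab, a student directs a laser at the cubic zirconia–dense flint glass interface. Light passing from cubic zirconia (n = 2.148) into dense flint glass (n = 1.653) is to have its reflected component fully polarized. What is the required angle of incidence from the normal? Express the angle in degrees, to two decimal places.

θ_B ≈ 37.58°

At Brewster's angle the reflected and refracted rays are perpendicular, which with Snell's law gives tan θ_B = n₂/n₁.
Here n₂/n₁ = 1.653/2.148 = 0.7696, and Brewster's law gives tan θ_B = n₂/n₁.
θ_B = arctan(0.7696) = 37.58°.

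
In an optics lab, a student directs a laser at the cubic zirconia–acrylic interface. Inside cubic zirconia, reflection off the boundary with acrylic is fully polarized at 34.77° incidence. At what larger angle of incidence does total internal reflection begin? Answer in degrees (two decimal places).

From Brewster, n₂/n₁ = tan θ_B = tan 34.77° = 0.6942.
Then sin θ_c = n₂/n₁ = 0.6942, so θ_c = arcsin 0.6942 = 43.97°.

θ_c ≈ 43.97°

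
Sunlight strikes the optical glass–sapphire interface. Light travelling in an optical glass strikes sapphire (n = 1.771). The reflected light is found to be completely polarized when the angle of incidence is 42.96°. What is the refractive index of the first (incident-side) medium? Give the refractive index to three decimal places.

n ≈ 1.902

At the Brewster angle, tan θ_B = n₂/n₁ with n₁ on the incident side (an optical glass) and n₂ on the transmitted side (sapphire).
n₁ = n₂ / tan θ_B = 1.771 / tan 42.96° = 1.902.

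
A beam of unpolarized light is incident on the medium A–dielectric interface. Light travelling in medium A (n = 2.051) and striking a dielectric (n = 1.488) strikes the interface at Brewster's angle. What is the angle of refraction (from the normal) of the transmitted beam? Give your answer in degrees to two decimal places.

First find Brewster's angle: tan θ_B = 1.488/2.051 = 0.7255, giving θ_B = 35.96°.
Since θ_B + θ_t = 90° at Brewster incidence, θ_t = 90° − 35.96° = 54.04°.

θ_t ≈ 54.04°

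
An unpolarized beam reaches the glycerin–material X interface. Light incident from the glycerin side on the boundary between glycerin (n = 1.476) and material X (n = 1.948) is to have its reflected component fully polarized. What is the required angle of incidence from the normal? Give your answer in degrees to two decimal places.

θ_B ≈ 52.85°

At Brewster's angle the reflected and refracted rays are perpendicular, which with Snell's law gives tan θ_B = n₂/n₁.
tan θ_B = n₂/n₁ = 1.948/1.476 = 1.3198.
θ_B = arctan(1.3198) = 52.85°.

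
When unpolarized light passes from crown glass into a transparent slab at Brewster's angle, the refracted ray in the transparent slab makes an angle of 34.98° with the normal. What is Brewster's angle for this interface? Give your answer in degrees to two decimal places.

Since the reflected and refracted rays are at right angles at the polarizing angle, θ_B + θ_t = 90°.
So θ_B = 90° − θ_t = 90° − 34.98° = 55.02°.

θ_B ≈ 55.02°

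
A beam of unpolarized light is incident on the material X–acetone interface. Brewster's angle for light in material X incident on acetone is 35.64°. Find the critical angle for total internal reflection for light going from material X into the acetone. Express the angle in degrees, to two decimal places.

θ_c ≈ 45.81°

From Brewster, n₂/n₁ = tan θ_B = tan 35.64° = 0.7170.
Then sin θ_c = n₂/n₁ = 0.7170, so θ_c = arcsin 0.7170 = 45.81°.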